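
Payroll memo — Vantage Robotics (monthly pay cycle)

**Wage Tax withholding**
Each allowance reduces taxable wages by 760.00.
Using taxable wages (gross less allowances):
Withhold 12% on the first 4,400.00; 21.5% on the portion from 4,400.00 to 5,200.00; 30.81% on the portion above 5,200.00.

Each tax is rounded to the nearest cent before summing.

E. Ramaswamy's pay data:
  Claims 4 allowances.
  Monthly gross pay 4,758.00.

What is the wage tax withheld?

Wage Tax: taxable = 4,758.00 − 4×760.00 = 1,718.00
  12% × 1,718.00 = 206.16

206.16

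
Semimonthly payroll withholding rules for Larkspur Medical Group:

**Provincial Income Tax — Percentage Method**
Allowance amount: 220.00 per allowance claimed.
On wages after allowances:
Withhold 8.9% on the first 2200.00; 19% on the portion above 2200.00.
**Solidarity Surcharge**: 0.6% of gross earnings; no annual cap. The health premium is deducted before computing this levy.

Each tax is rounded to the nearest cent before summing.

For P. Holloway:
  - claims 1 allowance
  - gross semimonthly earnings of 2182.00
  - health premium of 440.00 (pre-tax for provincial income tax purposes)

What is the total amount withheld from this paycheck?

145.91

Provincial Income Tax: taxable = 2182.00 − 440.00 − 1×220.00 = 1522.00
  8.9% × 1522.00 = 135.46
Solidarity Surcharge: 0.6% × 1742.00 = 10.45
Total: 135.46 + 10.45 = 145.91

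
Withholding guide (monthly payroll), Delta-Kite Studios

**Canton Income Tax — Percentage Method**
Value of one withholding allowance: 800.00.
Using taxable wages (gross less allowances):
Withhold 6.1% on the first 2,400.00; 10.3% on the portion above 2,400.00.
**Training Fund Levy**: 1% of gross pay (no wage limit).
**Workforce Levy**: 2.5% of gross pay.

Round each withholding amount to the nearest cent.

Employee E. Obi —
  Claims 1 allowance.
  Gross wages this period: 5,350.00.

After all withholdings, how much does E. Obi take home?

Canton Income Tax: taxable = 5,350.00 − 1×800.00 = 4,550.00
  146.40 + 10.3% × (4,550.00 − 2,400.00) = 146.40 + 10.3% × 2,150.00 = 367.85
Training Fund Levy: 1% × 5,350.00 = 53.50
Workforce Levy: 2.5% × 5,350.00 = 133.75
Total withheld: 367.85 + 53.50 + 133.75 = 555.10
Net pay: 5,350.00 − 555.10 = 4,794.90

4,794.90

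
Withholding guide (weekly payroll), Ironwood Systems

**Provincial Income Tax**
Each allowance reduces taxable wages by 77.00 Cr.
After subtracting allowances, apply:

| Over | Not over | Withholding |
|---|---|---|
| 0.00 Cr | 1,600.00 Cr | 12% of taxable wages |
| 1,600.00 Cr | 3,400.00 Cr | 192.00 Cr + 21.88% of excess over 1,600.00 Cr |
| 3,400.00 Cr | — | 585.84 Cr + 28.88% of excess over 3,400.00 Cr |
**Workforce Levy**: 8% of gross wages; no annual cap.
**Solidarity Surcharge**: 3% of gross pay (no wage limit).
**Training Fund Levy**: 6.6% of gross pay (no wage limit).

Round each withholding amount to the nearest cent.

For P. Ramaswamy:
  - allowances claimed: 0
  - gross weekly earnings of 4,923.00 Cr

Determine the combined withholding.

Provincial Income Tax: taxable = 4,923.00 Cr
  585.84 Cr + 28.88% × (4,923.00 Cr − 3,400.00 Cr) = 585.84 Cr + 28.88% × 1,523.00 Cr = 1,025.68 Cr
Workforce Levy: 8% × 4,923.00 Cr = 393.84 Cr
Solidarity Surcharge: 3% × 4,923.00 Cr = 147.69 Cr
Training Fund Levy: 6.6% × 4,923.00 Cr = 324.92 Cr
Total: 1,025.68 Cr + 393.84 Cr + 147.69 Cr + 324.92 Cr = 1,892.13 Cr

1,892.13 Cr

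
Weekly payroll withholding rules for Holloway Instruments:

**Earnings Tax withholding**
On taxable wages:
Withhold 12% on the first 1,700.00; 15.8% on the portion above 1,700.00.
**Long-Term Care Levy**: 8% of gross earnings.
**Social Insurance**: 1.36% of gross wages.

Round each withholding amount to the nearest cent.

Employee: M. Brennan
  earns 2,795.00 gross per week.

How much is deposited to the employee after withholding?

Earnings Tax: taxable = 2,795.00
  204.00 + 15.8% × (2,795.00 − 1,700.00) = 204.00 + 15.8% × 1,095.00 = 377.01
Long-Term Care Levy: 8% × 2,795.00 = 223.60
Social Insurance: 1.36% × 2,795.00 = 38.01
Total withheld: 377.01 + 223.60 + 38.01 = 638.62
Net pay: 2,795.00 − 638.62 = 2,156.38

2,156.38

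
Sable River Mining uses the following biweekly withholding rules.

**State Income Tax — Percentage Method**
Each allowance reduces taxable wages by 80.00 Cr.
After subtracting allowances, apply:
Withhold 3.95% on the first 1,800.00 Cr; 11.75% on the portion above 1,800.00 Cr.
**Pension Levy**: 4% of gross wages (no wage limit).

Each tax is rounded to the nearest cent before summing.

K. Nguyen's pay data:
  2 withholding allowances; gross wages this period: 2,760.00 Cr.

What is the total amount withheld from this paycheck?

275.50 Cr

State Income Tax: taxable = 2,760.00 Cr − 2×80.00 Cr = 2,600.00 Cr
  71.10 Cr + 11.75% × (2,600.00 Cr − 1,800.00 Cr) = 71.10 Cr + 11.75% × 800.00 Cr = 165.10 Cr
Pension Levy: 4% × 2,760.00 Cr = 110.40 Cr
Total: 165.10 Cr + 110.40 Cr = 275.50 Cr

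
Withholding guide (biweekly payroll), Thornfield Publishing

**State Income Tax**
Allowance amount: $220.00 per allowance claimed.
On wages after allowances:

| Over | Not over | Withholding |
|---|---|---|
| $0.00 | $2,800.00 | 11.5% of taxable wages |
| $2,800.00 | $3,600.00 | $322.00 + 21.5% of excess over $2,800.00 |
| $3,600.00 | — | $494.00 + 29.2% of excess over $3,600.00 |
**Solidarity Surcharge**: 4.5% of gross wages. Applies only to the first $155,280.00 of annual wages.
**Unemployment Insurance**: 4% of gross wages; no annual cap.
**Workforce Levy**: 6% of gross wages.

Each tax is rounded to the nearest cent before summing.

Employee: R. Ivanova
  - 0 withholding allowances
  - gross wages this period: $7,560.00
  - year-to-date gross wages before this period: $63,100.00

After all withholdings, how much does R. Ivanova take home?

State Income Tax: taxable = $7,560.00
  $494.00 + 29.2% × ($7,560.00 − $3,600.00) = $494.00 + 29.2% × $3,960.00 = $1,650.32
Solidarity Surcharge: 4.5% × $7,560.00 = $340.20
Unemployment Insurance: 4% × $7,560.00 = $302.40
Workforce Levy: 6% × $7,560.00 = $453.60
Total withheld: $1,650.32 + $340.20 + $302.40 + $453.60 = $2,746.52
Net pay: $7,560.00 − $2,746.52 = $4,813.48

$4,813.48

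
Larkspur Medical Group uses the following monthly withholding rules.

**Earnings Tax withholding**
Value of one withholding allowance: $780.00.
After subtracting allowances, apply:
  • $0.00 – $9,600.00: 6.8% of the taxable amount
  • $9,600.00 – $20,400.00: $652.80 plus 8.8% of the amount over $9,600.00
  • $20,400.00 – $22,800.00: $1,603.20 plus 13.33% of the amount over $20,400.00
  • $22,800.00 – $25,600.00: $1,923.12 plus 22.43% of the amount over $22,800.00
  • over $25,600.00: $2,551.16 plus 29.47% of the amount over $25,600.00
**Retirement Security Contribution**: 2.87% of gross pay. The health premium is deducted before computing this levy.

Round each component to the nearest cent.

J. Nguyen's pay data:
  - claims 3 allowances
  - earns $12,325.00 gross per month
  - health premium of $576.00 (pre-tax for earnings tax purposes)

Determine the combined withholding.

Earnings Tax: taxable = $12,325.00 − $576.00 − 3×$780.00 = $9,409.00
  6.8% × $9,409.00 = $639.81
Retirement Security Contribution: 2.87% × $11,749.00 = $337.20
Total: $639.81 + $337.20 = $977.01

$977.01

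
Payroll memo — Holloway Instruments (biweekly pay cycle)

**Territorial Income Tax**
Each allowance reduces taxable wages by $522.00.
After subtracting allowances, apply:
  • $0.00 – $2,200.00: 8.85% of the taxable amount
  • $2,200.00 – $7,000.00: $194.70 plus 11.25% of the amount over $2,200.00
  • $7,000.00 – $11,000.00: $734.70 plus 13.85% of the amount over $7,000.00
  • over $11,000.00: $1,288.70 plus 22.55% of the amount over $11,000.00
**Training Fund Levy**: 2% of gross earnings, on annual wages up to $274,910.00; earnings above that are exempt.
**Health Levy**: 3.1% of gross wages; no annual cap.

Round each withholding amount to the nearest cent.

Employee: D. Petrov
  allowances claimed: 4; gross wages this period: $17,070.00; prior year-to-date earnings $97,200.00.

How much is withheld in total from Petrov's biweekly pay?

Territorial Income Tax: taxable = $17,070.00 − 4×$522.00 = $14,982.00
  $1,288.70 + 22.55% × ($14,982.00 − $11,000.00) = $1,288.70 + 22.55% × $3,982.00 = $2,186.64
Training Fund Levy: 2% × $17,070.00 = $341.40
Health Levy: 3.1% × $17,070.00 = $529.17
Total: $2,186.64 + $341.40 + $529.17 = $3,057.21

$3,057.21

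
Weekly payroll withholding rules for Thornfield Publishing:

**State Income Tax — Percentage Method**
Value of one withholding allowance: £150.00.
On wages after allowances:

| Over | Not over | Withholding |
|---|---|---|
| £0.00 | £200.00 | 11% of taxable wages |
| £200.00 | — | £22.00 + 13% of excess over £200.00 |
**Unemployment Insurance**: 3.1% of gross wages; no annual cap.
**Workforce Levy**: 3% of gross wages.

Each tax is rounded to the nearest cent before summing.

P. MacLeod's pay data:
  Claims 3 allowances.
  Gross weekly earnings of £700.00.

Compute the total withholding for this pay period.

£71.20

State Income Tax: taxable = £700.00 − 3×£150.00 = £250.00
  £22.00 + 13% × (£250.00 − £200.00) = £22.00 + 13% × £50.00 = £28.50
Unemployment Insurance: 3.1% × £700.00 = £21.70
Workforce Levy: 3% × £700.00 = £21.00
Total: £28.50 + £21.70 + £21.00 = £71.20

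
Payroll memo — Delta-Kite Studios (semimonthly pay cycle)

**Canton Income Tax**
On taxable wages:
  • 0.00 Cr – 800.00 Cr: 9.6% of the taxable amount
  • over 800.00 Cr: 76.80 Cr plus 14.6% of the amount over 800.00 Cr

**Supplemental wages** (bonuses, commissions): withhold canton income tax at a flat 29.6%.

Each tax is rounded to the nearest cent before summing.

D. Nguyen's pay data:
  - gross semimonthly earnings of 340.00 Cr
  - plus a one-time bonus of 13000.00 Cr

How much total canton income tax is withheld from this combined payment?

Canton Income Tax: taxable = 340.00 Cr
  9.6% × 340.00 Cr = 32.64 Cr
Supplemental (29.6% flat on bonus): 29.6% × 13000.00 Cr = 3848.00 Cr
Total canton income tax: 32.64 Cr + 3848.00 Cr = 3880.64 Cr

3880.64 Cr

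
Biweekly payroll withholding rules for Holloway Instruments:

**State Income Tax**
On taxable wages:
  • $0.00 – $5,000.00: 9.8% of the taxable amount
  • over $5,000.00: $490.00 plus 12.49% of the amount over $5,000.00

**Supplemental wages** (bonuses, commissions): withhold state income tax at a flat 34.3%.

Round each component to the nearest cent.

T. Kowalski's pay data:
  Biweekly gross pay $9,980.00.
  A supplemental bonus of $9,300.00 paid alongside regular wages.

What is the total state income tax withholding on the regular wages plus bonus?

$4,301.90

State Income Tax: taxable = $9,980.00
  $490.00 + 12.49% × ($9,980.00 − $5,000.00) = $490.00 + 12.49% × $4,980.00 = $1,112.00
Supplemental (34.3% flat on bonus): 34.3% × $9,300.00 = $3,189.90
Total state income tax: $1,112.00 + $3,189.90 = $4,301.90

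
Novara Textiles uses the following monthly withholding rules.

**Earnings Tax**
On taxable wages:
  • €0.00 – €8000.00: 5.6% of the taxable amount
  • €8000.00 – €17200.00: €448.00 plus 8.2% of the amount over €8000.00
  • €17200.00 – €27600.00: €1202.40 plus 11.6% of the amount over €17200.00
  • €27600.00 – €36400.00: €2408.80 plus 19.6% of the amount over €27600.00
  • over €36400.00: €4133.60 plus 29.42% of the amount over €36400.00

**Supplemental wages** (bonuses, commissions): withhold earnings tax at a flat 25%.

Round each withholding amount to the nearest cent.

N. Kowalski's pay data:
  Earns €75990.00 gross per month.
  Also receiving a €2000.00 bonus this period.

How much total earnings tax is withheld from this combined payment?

€16280.98

Earnings Tax: taxable = €75990.00
  €4133.60 + 29.42% × (€75990.00 − €36400.00) = €4133.60 + 29.42% × €39590.00 = €15780.98
Supplemental (25% flat on bonus): 25% × €2000.00 = €500.00
Total earnings tax: €15780.98 + €500.00 = €16280.98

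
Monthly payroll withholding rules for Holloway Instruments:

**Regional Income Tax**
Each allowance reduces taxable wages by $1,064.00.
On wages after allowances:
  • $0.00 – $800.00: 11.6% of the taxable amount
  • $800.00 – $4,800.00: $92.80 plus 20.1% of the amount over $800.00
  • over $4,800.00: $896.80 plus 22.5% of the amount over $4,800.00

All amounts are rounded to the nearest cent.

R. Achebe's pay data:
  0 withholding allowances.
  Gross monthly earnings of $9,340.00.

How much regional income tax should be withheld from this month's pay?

Regional Income Tax: taxable = $9,340.00
  $896.80 + 22.5% × ($9,340.00 − $4,800.00) = $896.80 + 22.5% × $4,540.00 = $1,918.30

$1,918.30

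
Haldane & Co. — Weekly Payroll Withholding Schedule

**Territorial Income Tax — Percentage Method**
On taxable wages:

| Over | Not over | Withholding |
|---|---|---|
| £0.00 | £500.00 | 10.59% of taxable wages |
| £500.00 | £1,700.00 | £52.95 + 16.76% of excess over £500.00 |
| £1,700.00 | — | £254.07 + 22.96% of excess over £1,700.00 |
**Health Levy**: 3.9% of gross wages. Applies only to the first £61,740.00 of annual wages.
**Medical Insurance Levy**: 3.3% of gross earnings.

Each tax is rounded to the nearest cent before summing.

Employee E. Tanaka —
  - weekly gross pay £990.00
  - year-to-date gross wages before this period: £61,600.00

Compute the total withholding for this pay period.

Territorial Income Tax: taxable = £990.00
  £52.95 + 16.76% × (£990.00 − £500.00) = £52.95 + 16.76% × £490.00 = £135.07
Health Levy: cap £61,740.00 − YTD £61,600.00 = £140.00 subject; 3.9% × £140.00 = £5.46
Medical Insurance Levy: 3.3% × £990.00 = £32.67
Total: £135.07 + £5.46 + £32.67 = £173.20

£173.20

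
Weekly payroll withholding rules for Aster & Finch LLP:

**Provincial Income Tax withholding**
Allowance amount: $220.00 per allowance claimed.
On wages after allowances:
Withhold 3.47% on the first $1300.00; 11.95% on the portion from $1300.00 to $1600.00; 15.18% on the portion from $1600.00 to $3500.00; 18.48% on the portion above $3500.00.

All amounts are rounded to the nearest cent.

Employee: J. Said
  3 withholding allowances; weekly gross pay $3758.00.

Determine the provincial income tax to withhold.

$308.36

Provincial Income Tax: taxable = $3758.00 − 3×$220.00 = $3098.00
  $80.96 + 15.18% × ($3098.00 − $1600.00) = $80.96 + 15.18% × $1498.00 = $308.36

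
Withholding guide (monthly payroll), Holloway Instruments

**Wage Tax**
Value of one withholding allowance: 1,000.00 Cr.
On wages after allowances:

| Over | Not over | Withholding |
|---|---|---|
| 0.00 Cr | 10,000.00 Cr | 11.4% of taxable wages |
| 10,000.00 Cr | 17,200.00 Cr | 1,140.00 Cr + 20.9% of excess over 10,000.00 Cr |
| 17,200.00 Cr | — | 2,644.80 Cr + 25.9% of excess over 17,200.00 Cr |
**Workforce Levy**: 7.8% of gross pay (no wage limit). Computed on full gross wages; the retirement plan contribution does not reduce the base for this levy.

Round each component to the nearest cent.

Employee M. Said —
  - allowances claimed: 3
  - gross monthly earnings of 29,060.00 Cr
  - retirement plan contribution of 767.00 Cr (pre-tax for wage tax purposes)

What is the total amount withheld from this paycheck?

7,007.57 Cr

Wage Tax: taxable = 29,060.00 Cr − 767.00 Cr − 3×1,000.00 Cr = 25,293.00 Cr
  2,644.80 Cr + 25.9% × (25,293.00 Cr − 17,200.00 Cr) = 2,644.80 Cr + 25.9% × 8,093.00 Cr = 4,740.89 Cr
Workforce Levy: 7.8% × 29,060.00 Cr = 2,266.68 Cr
Total: 4,740.89 Cr + 2,266.68 Cr = 7,007.57 Cr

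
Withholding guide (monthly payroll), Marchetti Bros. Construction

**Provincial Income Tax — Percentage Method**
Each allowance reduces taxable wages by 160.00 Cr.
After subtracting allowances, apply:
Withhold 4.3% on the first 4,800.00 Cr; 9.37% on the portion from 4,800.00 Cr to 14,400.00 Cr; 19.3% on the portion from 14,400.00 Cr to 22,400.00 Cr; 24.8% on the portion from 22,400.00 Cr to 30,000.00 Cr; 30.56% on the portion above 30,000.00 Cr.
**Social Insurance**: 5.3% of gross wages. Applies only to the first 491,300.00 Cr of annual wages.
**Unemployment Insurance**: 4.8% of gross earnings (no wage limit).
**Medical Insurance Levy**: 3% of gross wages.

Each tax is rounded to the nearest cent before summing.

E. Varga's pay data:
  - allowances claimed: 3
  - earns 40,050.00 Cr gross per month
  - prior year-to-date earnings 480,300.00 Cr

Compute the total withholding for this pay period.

Provincial Income Tax: taxable = 40,050.00 Cr − 3×160.00 Cr = 39,570.00 Cr
  4,534.72 Cr + 30.56% × (39,570.00 Cr − 30,000.00 Cr) = 4,534.72 Cr + 30.56% × 9,570.00 Cr = 7,459.31 Cr
Social Insurance: cap 491,300.00 Cr − YTD 480,300.00 Cr = 11,000.00 Cr subject; 5.3% × 11,000.00 Cr = 583.00 Cr
Unemployment Insurance: 4.8% × 40,050.00 Cr = 1,922.40 Cr
Medical Insurance Levy: 3% × 40,050.00 Cr = 1,201.50 Cr
Total: 7,459.31 Cr + 583.00 Cr + 1,922.40 Cr + 1,201.50 Cr = 11,166.21 Cr

11,166.21 Cr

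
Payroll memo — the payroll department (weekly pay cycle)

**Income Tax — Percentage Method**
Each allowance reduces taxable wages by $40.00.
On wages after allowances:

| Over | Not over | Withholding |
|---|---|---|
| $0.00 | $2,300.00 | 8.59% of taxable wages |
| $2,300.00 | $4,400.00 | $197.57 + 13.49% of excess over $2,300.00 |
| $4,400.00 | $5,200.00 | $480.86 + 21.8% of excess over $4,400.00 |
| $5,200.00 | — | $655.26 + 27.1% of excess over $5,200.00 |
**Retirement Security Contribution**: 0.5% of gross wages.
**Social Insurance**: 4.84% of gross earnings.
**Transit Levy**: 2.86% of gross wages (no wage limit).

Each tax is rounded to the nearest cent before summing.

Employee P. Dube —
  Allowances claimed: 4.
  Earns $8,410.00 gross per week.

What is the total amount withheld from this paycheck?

$2,171.43

Income Tax: taxable = $8,410.00 − 4×$40.00 = $8,250.00
  $655.26 + 27.1% × ($8,250.00 − $5,200.00) = $655.26 + 27.1% × $3,050.00 = $1,481.81
Retirement Security Contribution: 0.5% × $8,410.00 = $42.05
Social Insurance: 4.84% × $8,410.00 = $407.04
Transit Levy: 2.86% × $8,410.00 = $240.53
Total: $1,481.81 + $42.05 + $407.04 + $240.53 = $2,171.43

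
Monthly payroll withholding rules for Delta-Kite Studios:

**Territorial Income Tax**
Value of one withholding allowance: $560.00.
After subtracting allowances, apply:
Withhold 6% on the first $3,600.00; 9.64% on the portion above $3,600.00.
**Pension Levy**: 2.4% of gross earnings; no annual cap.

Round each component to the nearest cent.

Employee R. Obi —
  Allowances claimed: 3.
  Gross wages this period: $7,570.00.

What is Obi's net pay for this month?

$6,951.56

Territorial Income Tax: taxable = $7,570.00 − 3×$560.00 = $5,890.00
  $216.00 + 9.64% × ($5,890.00 − $3,600.00) = $216.00 + 9.64% × $2,290.00 = $436.76
Pension Levy: 2.4% × $7,570.00 = $181.68
Total withheld: $436.76 + $181.68 = $618.44
Net pay: $7,570.00 − $618.44 = $6,951.56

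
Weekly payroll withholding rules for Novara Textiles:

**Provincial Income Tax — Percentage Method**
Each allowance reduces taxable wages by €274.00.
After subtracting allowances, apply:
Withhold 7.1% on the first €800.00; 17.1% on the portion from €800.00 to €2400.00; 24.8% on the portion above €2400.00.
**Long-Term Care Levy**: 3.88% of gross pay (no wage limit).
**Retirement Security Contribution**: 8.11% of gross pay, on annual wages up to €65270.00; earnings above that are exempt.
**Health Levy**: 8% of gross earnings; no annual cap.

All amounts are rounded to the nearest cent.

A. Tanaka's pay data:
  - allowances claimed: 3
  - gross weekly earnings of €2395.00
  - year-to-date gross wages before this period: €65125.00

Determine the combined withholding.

Provincial Income Tax: taxable = €2395.00 − 3×€274.00 = €1573.00
  €56.80 + 17.1% × (€1573.00 − €800.00) = €56.80 + 17.1% × €773.00 = €188.98
Long-Term Care Levy: 3.88% × €2395.00 = €92.93
Retirement Security Contribution: cap €65270.00 − YTD €65125.00 = €145.00 subject; 8.11% × €145.00 = €11.76
Health Levy: 8% × €2395.00 = €191.60
Total: €188.98 + €92.93 + €11.76 + €191.60 = €485.27

€485.27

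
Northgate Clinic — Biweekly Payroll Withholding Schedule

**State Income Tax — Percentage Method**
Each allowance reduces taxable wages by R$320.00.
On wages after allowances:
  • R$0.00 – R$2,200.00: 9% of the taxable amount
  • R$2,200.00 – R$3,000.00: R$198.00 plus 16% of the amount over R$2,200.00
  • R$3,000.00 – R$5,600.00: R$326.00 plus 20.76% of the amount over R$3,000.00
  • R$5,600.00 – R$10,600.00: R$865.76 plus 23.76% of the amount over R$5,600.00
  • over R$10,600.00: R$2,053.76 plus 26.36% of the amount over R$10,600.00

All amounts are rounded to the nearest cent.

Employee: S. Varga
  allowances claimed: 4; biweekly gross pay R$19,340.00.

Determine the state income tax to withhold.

State Income Tax: taxable = R$19,340.00 − 4×R$320.00 = R$18,060.00
  R$2,053.76 + 26.36% × (R$18,060.00 − R$10,600.00) = R$2,053.76 + 26.36% × R$7,460.00 = R$4,020.22

R$4,020.22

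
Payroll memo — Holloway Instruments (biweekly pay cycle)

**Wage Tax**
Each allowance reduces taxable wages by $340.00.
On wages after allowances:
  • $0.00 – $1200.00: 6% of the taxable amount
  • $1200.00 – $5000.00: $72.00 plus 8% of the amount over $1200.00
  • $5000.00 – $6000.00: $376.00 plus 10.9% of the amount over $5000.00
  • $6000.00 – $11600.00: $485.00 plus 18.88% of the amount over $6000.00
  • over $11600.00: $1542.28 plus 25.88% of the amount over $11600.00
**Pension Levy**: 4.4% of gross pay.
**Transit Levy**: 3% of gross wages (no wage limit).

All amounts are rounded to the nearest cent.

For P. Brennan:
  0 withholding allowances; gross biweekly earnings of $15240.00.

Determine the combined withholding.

Wage Tax: taxable = $15240.00
  $1542.28 + 25.88% × ($15240.00 − $11600.00) = $1542.28 + 25.88% × $3640.00 = $2484.31
Pension Levy: 4.4% × $15240.00 = $670.56
Transit Levy: 3% × $15240.00 = $457.20
Total: $2484.31 + $670.56 + $457.20 = $3612.07

$3612.07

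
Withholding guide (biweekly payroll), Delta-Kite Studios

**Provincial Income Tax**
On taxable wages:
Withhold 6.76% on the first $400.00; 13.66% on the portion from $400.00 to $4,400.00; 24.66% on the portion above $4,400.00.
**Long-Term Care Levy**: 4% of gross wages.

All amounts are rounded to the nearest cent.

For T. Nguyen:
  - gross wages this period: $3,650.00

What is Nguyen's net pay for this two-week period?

$3,033.01

Provincial Income Tax: taxable = $3,650.00
  $27.04 + 13.66% × ($3,650.00 − $400.00) = $27.04 + 13.66% × $3,250.00 = $470.99
Long-Term Care Levy: 4% × $3,650.00 = $146.00
Total withheld: $470.99 + $146.00 = $616.99
Net pay: $3,650.00 − $616.99 = $3,033.01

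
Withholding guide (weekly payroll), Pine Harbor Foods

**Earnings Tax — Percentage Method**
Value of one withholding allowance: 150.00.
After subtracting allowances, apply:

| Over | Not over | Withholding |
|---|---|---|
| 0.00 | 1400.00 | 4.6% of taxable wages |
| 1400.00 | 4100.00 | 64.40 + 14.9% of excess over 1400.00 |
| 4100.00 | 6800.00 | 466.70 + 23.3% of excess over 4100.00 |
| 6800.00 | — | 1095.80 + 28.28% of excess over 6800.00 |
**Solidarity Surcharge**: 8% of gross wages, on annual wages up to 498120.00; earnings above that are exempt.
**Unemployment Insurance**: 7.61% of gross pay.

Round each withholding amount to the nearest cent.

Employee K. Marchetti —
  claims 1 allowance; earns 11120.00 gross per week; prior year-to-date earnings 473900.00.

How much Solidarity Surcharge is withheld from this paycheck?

889.60

Solidarity Surcharge: 8% × 11120.00 = 889.60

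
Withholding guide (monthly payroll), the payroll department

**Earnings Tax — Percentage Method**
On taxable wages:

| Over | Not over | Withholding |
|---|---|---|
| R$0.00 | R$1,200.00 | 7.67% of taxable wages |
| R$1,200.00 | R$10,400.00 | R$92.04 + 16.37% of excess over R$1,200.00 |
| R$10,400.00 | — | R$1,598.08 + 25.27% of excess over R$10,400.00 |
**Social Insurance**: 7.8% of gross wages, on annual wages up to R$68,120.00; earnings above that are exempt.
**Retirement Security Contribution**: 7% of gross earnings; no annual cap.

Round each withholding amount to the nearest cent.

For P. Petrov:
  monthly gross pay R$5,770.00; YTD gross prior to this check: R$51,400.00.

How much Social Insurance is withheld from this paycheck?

R$450.06

Social Insurance: 7.8% × R$5,770.00 = R$450.06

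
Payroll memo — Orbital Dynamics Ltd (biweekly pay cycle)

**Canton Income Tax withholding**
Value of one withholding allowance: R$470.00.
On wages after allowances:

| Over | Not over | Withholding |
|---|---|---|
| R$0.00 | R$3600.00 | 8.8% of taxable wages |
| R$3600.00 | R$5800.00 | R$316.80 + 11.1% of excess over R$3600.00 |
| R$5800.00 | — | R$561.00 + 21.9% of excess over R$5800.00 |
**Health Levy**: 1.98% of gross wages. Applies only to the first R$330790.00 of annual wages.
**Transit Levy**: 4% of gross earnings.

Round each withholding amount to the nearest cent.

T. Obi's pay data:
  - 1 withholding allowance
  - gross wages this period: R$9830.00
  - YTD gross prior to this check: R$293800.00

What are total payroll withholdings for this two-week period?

R$1928.47

Canton Income Tax: taxable = R$9830.00 − 1×R$470.00 = R$9360.00
  R$561.00 + 21.9% × (R$9360.00 − R$5800.00) = R$561.00 + 21.9% × R$3560.00 = R$1340.64
Health Levy: 1.98% × R$9830.00 = R$194.63
Transit Levy: 4% × R$9830.00 = R$393.20
Total: R$1340.64 + R$194.63 + R$393.20 = R$1928.47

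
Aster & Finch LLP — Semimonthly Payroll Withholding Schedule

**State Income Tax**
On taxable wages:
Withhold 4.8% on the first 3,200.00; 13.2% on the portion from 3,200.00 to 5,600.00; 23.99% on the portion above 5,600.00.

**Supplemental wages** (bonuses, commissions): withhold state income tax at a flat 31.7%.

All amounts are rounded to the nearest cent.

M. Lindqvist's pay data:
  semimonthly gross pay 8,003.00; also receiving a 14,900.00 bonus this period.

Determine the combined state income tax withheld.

5,770.18

State Income Tax: taxable = 8,003.00
  470.40 + 23.99% × (8,003.00 − 5,600.00) = 470.40 + 23.99% × 2,403.00 = 1,046.88
Supplemental (31.7% flat on bonus): 31.7% × 14,900.00 = 4,723.30
Total state income tax: 1,046.88 + 4,723.30 = 5,770.18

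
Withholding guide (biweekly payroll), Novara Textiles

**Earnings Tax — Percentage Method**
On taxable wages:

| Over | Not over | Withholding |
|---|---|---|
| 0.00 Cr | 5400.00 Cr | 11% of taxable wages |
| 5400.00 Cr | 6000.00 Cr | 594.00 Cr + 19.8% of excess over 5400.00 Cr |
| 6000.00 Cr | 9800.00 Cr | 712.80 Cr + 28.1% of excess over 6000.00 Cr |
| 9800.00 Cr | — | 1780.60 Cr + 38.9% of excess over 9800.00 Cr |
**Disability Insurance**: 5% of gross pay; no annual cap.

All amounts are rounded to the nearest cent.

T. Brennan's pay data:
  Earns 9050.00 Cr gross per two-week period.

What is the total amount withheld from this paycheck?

Earnings Tax: taxable = 9050.00 Cr
  712.80 Cr + 28.1% × (9050.00 Cr − 6000.00 Cr) = 712.80 Cr + 28.1% × 3050.00 Cr = 1569.85 Cr
Disability Insurance: 5% × 9050.00 Cr = 452.50 Cr
Total: 1569.85 Cr + 452.50 Cr = 2022.35 Cr

2022.35 Cr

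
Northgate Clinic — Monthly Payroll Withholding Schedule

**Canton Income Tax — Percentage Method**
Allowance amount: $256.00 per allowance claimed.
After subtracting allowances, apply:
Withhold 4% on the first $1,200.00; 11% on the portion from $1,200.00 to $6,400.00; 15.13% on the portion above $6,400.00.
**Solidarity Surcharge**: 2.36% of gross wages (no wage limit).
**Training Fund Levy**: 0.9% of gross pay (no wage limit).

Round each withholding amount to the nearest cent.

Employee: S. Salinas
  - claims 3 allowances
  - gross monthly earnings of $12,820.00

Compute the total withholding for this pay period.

Canton Income Tax: taxable = $12,820.00 − 3×$256.00 = $12,052.00
  $620.00 + 15.13% × ($12,052.00 − $6,400.00) = $620.00 + 15.13% × $5,652.00 = $1,475.15
Solidarity Surcharge: 2.36% × $12,820.00 = $302.55
Training Fund Levy: 0.9% × $12,820.00 = $115.38
Total: $1,475.15 + $302.55 + $115.38 = $1,893.08

$1,893.08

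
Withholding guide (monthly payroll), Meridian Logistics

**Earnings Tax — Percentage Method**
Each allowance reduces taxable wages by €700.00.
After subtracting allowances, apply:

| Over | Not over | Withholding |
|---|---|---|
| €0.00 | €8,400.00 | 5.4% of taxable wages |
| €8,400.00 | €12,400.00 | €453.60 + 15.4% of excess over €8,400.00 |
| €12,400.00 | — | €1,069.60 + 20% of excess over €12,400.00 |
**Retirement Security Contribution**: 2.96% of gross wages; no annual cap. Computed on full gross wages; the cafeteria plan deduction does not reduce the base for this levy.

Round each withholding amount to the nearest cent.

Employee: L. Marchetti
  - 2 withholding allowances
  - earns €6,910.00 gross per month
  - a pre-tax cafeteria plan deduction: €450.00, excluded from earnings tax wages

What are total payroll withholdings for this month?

Earnings Tax: taxable = €6,910.00 − €450.00 − 2×€700.00 = €5,060.00
  5.4% × €5,060.00 = €273.24
Retirement Security Contribution: 2.96% × €6,910.00 = €204.54
Total: €273.24 + €204.54 = €477.78

€477.78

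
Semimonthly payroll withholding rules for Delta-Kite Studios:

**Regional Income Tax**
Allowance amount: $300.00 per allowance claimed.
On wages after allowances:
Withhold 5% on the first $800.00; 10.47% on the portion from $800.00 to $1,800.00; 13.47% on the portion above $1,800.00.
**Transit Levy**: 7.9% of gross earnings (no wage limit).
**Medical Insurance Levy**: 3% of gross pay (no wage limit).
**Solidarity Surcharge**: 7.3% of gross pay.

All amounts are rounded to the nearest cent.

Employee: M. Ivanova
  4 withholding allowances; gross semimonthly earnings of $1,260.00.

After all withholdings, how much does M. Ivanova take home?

$1,027.68

Regional Income Tax: taxable = $1,260.00 − 4×$300.00 = $60.00
  5% × $60.00 = $3.00
Transit Levy: 7.9% × $1,260.00 = $99.54
Medical Insurance Levy: 3% × $1,260.00 = $37.80
Solidarity Surcharge: 7.3% × $1,260.00 = $91.98
Total withheld: $3.00 + $99.54 + $37.80 + $91.98 = $232.32
Net pay: $1,260.00 − $232.32 = $1,027.68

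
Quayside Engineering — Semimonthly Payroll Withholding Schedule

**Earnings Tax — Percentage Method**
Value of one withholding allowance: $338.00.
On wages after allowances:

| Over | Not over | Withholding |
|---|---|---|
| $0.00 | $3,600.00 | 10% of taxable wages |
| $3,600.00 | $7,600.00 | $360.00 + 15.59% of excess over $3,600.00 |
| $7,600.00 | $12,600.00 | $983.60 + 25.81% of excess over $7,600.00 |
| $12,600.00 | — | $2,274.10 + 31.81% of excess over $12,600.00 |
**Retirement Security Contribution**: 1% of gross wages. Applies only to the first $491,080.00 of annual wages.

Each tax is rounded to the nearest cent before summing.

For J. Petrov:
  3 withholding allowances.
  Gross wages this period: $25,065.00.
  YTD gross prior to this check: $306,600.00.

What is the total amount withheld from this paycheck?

Earnings Tax: taxable = $25,065.00 − 3×$338.00 = $24,051.00
  $2,274.10 + 31.81% × ($24,051.00 − $12,600.00) = $2,274.10 + 31.81% × $11,451.00 = $5,916.66
Retirement Security Contribution: 1% × $25,065.00 = $250.65
Total: $5,916.66 + $250.65 = $6,167.31

$6,167.31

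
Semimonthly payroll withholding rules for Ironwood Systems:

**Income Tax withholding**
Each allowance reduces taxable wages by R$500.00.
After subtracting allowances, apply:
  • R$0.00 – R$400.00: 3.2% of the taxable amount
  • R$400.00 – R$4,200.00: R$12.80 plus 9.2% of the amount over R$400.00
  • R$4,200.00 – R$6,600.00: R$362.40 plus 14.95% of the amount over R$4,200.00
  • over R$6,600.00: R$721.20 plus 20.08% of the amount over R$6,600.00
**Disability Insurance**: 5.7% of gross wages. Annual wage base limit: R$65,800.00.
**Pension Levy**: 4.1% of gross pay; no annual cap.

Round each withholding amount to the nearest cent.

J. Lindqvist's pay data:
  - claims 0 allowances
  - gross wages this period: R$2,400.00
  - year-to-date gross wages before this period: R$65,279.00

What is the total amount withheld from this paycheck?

Income Tax: taxable = R$2,400.00
  R$12.80 + 9.2% × (R$2,400.00 − R$400.00) = R$12.80 + 9.2% × R$2,000.00 = R$196.80
Disability Insurance: cap R$65,800.00 − YTD R$65,279.00 = R$521.00 subject; 5.7% × R$521.00 = R$29.70
Pension Levy: 4.1% × R$2,400.00 = R$98.40
Total: R$196.80 + R$29.70 + R$98.40 = R$324.90

R$324.90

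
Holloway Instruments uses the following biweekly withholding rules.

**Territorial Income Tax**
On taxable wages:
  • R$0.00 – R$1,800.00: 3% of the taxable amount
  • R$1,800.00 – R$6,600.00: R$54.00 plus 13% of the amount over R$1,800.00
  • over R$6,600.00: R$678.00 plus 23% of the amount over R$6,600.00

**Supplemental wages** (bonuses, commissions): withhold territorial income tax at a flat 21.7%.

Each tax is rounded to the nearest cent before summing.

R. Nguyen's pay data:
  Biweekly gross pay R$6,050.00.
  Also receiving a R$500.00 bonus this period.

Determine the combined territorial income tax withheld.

Territorial Income Tax: taxable = R$6,050.00
  R$54.00 + 13% × (R$6,050.00 − R$1,800.00) = R$54.00 + 13% × R$4,250.00 = R$606.50
Supplemental (21.7% flat on bonus): 21.7% × R$500.00 = R$108.50
Total territorial income tax: R$606.50 + R$108.50 = R$715.00

R$715.00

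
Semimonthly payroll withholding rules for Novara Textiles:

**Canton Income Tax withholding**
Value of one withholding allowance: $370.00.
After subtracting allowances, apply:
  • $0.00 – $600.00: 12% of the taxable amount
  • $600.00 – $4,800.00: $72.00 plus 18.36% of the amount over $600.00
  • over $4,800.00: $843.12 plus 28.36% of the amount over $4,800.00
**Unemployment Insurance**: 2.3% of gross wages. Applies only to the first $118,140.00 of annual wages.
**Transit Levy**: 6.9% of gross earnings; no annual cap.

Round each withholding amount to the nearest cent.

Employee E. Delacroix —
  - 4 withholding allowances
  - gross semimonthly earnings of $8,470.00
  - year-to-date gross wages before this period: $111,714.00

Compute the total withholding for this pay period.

Canton Income Tax: taxable = $8,470.00 − 4×$370.00 = $6,990.00
  $843.12 + 28.36% × ($6,990.00 − $4,800.00) = $843.12 + 28.36% × $2,190.00 = $1,464.20
Unemployment Insurance: cap $118,140.00 − YTD $111,714.00 = $6,426.00 subject; 2.3% × $6,426.00 = $147.80
Transit Levy: 6.9% × $8,470.00 = $584.43
Total: $1,464.20 + $147.80 + $584.43 = $2,196.43

$2,196.43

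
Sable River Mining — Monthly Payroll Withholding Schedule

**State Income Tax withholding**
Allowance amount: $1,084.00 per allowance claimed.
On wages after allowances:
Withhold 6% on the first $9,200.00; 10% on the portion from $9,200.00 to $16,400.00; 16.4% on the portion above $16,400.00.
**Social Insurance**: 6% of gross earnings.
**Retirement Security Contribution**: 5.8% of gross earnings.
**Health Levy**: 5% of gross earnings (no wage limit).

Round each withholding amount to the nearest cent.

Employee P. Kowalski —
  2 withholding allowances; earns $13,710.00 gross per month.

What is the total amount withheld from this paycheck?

State Income Tax: taxable = $13,710.00 − 2×$1,084.00 = $11,542.00
  $552.00 + 10% × ($11,542.00 − $9,200.00) = $552.00 + 10% × $2,342.00 = $786.20
Social Insurance: 6% × $13,710.00 = $822.60
Retirement Security Contribution: 5.8% × $13,710.00 = $795.18
Health Levy: 5% × $13,710.00 = $685.50
Total: $786.20 + $822.60 + $795.18 + $685.50 = $3,089.48

$3,089.48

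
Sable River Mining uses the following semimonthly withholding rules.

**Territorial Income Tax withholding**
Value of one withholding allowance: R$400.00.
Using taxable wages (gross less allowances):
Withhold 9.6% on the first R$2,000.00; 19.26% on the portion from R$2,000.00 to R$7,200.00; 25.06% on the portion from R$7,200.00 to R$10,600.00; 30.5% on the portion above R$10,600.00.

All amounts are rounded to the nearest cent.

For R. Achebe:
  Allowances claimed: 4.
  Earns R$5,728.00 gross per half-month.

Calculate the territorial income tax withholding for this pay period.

Territorial Income Tax: taxable = R$5,728.00 − 4×R$400.00 = R$4,128.00
  R$192.00 + 19.26% × (R$4,128.00 − R$2,000.00) = R$192.00 + 19.26% × R$2,128.00 = R$601.85

R$601.85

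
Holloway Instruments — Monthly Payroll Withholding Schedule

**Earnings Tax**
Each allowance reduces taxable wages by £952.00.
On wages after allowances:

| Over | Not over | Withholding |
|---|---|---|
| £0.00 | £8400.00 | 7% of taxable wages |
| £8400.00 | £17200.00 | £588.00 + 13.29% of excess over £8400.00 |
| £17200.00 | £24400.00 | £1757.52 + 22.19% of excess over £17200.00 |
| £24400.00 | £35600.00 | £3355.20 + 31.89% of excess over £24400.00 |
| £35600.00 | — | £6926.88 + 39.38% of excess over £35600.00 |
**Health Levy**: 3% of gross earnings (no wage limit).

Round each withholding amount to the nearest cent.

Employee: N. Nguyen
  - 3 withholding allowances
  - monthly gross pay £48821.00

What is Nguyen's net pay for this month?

£36347.75

Earnings Tax: taxable = £48821.00 − 3×£952.00 = £45965.00
  £6926.88 + 39.38% × (£45965.00 − £35600.00) = £6926.88 + 39.38% × £10365.00 = £11008.62
Health Levy: 3% × £48821.00 = £1464.63
Total withheld: £11008.62 + £1464.63 = £12473.25
Net pay: £48821.00 − £12473.25 = £36347.75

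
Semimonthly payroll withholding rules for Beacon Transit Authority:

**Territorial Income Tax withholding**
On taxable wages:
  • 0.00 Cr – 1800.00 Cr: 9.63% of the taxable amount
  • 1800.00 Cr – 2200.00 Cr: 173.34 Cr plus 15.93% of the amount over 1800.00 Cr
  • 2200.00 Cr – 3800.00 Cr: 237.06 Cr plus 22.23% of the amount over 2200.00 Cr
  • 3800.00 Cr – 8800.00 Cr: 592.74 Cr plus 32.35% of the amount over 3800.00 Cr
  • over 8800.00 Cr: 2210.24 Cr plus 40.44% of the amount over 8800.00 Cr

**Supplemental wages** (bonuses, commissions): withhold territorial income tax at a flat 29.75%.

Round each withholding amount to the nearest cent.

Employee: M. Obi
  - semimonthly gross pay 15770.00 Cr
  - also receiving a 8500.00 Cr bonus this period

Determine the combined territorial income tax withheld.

7557.66 Cr

Territorial Income Tax: taxable = 15770.00 Cr
  2210.24 Cr + 40.44% × (15770.00 Cr − 8800.00 Cr) = 2210.24 Cr + 40.44% × 6970.00 Cr = 5028.91 Cr
Supplemental (29.75% flat on bonus): 29.75% × 8500.00 Cr = 2528.75 Cr
Total territorial income tax: 5028.91 Cr + 2528.75 Cr = 7557.66 Cr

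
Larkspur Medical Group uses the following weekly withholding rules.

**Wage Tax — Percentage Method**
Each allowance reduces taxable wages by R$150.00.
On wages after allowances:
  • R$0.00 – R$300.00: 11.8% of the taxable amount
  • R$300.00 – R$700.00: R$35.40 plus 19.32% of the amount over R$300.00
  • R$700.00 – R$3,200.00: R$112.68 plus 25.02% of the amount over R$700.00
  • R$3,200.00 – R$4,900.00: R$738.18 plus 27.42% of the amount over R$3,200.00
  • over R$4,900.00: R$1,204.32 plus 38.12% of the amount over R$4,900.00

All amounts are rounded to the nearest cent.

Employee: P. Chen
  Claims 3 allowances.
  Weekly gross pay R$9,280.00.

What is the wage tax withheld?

R$2,702.44

Wage Tax: taxable = R$9,280.00 − 3×R$150.00 = R$8,830.00
  R$1,204.32 + 38.12% × (R$8,830.00 − R$4,900.00) = R$1,204.32 + 38.12% × R$3,930.00 = R$2,702.44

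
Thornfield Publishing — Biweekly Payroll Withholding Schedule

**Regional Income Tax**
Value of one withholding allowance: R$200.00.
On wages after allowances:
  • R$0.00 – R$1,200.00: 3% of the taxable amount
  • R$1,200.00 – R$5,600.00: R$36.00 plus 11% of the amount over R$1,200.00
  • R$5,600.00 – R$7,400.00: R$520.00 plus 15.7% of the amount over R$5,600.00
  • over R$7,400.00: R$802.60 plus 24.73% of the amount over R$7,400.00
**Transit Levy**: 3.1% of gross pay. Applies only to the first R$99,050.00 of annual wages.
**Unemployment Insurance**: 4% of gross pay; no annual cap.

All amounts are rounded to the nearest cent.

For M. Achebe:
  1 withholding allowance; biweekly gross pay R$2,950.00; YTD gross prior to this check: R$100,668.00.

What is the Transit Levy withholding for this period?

Transit Levy: YTD R$100,668.00 ≥ cap R$99,050.00 → R$0.00

R$0.00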